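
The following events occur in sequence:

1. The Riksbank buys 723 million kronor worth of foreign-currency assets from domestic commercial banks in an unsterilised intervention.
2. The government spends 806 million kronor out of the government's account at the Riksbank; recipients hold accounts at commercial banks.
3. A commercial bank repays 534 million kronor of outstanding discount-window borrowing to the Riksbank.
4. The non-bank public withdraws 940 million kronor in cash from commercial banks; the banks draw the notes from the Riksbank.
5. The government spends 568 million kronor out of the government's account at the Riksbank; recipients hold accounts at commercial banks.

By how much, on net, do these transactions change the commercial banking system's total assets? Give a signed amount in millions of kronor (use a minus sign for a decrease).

-100 million

FX purchase 723 million kronor: just an asset swap on bank balance sheets → 0.
Government spending 806 million kronor: bank balance sheets expand → +806M.
Discount-window repayment 534 million kronor: bank balance sheets shrink → −534M.
Currency withdrawal 940 million kronor: bank balance sheets shrink → −940M.
Government spending 568 million kronor: bank balance sheets expand → +568M.
Net: 0 + 806 − 534 − 940 + 568 = -100 million.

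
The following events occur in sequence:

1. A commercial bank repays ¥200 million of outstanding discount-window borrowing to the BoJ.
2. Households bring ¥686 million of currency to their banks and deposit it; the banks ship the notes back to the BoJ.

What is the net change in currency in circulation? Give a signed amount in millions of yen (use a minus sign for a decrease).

BoJ balance sheet:
  Assets:      Loans to banks −¥200M
  Liabilities: Bank reserves +¥486M, Currency in circulation −¥686M
So the change in currency in circulation is -¥686 million.

-¥686 million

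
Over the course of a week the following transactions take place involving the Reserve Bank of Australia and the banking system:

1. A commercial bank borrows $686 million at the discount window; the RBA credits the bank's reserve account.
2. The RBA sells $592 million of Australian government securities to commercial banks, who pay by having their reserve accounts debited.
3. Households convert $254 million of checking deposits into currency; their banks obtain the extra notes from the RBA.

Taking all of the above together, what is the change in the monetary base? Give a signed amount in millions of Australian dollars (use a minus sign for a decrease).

Discount-window loan $686 million: RBA balance sheet expands → +$686M.
OMO sale (to banks) $592 million: RBA balance sheet contracts → −$592M.
Currency withdrawal $254 million: just a shift between currency and reserves — both are base money → 0.
Net: 686 − 592 + 0 = +$94 million.

+$94 million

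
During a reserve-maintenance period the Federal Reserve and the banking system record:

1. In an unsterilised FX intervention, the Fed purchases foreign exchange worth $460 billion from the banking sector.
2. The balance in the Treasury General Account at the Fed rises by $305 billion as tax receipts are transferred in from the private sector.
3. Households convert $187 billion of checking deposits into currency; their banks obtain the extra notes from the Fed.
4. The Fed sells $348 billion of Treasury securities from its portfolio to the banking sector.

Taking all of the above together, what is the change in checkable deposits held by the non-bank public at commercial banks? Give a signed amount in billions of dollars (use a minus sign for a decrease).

Fed balance sheet:
  Assets:      Securities −$348B, Foreign assets +$460B
  Liabilities: Bank reserves −$380B, Currency in circulation +$187B, Government deposits +$305B
Commercial banking system:
  Assets:      Reserves at CB −$380B, Securities +$348B, Foreign assets −$460B
  Liabilities: Checkable deposits −$492B
So the change in checkable deposits held by the non-bank public at commercial banks is -$492 billion.

-$492 billion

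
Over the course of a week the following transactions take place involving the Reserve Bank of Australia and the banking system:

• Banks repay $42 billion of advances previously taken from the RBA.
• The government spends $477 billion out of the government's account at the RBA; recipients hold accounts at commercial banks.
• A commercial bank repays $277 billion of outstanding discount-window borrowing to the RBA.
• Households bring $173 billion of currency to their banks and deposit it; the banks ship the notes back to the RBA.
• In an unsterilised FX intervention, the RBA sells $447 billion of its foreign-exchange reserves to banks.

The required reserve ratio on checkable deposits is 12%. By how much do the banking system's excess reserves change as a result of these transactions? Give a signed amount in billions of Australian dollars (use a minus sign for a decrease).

-$194 billion

Discount-window repayment $42 billion: reserves −$42B, deposits 0.
Government spending $477 billion: reserves +$477B, deposits +$477B.
Discount-window repayment $277 billion: reserves −$277B, deposits 0.
Currency deposit $173 billion: reserves +$173B, deposits +$173B.
FX sale $447 billion: reserves −$447B, deposits 0.
Totals: Δreserves = −$116B, Δdeposits = +$650B.
Δrequired reserves = 12% × +$650B = +$78B.
Δexcess reserves = Δreserves − Δrequired = −$116B − (+$78B) = -$194 billion.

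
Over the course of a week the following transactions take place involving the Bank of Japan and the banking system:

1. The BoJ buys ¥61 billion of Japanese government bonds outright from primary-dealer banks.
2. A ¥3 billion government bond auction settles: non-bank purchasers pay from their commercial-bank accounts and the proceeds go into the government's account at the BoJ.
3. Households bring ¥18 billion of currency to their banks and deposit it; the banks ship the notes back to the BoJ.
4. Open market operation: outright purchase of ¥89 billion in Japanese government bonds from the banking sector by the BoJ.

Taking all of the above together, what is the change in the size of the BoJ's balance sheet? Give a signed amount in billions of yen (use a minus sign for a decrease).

+¥150 billion

BoJ balance sheet:
  Assets:      Securities +¥150B
  Liabilities: Bank reserves +¥165B, Currency in circulation −¥18B, Government deposits +¥3B
Commercial banking system:
  Assets:      Reserves at CB +¥165B, Securities −¥150B
  Liabilities: Checkable deposits +¥15B
Change in total BoJ assets = +¥150 billion.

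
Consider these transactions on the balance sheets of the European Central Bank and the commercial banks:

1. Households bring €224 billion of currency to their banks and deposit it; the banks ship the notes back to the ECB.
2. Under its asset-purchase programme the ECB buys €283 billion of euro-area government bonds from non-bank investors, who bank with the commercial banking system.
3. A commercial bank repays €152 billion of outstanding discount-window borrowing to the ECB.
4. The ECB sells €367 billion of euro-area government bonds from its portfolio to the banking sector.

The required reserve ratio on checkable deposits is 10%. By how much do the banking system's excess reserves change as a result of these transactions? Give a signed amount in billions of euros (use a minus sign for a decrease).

-€62.7 billion

Currency deposit €224 billion: reserves +€224B, deposits +€224B.
Asset purchase (from non-banks) €283 billion: reserves +€283B, deposits +€283B.
Discount-window repayment €152 billion: reserves −€152B, deposits 0.
OMO sale (to banks) €367 billion: reserves −€367B, deposits 0.
Totals: Δreserves = −€12B, Δdeposits = +€507B.
Δrequired reserves = 10% × +€507B = +€50.7B.
Δexcess reserves = Δreserves − Δrequired = −€12B − (+€50.7B) = -€62.7 billion.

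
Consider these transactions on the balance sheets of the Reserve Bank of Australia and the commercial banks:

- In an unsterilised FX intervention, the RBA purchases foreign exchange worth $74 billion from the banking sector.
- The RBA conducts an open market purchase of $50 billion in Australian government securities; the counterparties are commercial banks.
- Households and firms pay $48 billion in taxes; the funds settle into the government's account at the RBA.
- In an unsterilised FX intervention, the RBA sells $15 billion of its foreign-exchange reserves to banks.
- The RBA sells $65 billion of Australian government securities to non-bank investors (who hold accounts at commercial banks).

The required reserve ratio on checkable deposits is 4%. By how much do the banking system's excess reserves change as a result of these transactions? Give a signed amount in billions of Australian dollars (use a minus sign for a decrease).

FX purchase $74 billion: reserves +$74B, deposits 0.
OMO purchase (from banks) $50 billion: reserves +$50B, deposits 0.
Government account inflow $48 billion: reserves −$48B, deposits −$48B.
FX sale $15 billion: reserves −$15B, deposits 0.
Asset sale (to non-banks) $65 billion: reserves −$65B, deposits −$65B.
Totals: Δreserves = −$4B, Δdeposits = −$113B.
Δrequired reserves = 4% × −$113B = −$4.52B.
Δexcess reserves = Δreserves − Δrequired = −$4B − (−$4.52B) = +$0.52 billion.

+$0.52 billion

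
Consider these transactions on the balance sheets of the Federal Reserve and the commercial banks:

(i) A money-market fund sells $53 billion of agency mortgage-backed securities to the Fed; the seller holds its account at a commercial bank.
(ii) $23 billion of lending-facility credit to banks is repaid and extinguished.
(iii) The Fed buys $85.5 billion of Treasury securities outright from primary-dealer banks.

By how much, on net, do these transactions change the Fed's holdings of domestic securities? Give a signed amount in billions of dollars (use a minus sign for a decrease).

Fed balance sheet:
  Assets:      Securities +$138.5B, Loans to banks −$23B
  Liabilities: Bank reserves +$115.5B
So the change in the Fed's holdings of domestic securities is +$138.5 billion.

+$138.5 billion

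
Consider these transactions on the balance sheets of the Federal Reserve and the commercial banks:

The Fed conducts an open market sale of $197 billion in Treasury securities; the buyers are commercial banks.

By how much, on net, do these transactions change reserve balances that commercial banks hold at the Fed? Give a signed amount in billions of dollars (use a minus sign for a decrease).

OMO sale (to banks) $197 billion: the buying banks pay out of their reserve balances → −$197B.

-$197 billion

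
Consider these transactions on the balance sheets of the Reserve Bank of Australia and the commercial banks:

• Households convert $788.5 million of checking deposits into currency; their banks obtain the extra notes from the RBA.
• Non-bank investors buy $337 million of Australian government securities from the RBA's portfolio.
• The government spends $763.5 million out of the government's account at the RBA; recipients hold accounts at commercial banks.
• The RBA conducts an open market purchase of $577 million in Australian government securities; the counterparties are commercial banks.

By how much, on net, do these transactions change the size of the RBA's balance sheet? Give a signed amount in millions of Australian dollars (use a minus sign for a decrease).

Currency withdrawal $788.5 million: only the composition of liabilities changes → 0.
Asset sale (to non-banks) $337 million: an RBA asset is shed → −$337M.
Government spending $763.5 million: only the composition of liabilities changes → 0.
OMO purchase (from banks) $577 million: an RBA asset is acquired → +$577M.
Net: 0 − 337 + 0 + 577 = +$240 million.

+$240 million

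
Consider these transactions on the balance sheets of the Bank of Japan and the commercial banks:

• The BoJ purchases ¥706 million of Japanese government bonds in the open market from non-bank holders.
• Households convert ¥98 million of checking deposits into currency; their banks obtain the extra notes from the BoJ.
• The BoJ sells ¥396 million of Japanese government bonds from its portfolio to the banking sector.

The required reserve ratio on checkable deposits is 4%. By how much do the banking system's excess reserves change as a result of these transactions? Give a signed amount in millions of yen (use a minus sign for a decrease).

+¥187.68 million

Asset purchase (from non-banks) ¥706 million: reserves +¥706M, deposits +¥706M.
Currency withdrawal ¥98 million: reserves −¥98M, deposits −¥98M.
OMO sale (to banks) ¥396 million: reserves −¥396M, deposits 0.
Totals: Δreserves = +¥212M, Δdeposits = +¥608M.
Δrequired reserves = 4% × +¥608M = +¥24.32M.
Δexcess reserves = Δreserves − Δrequired = +¥212M − (+¥24.32M) = +¥187.68 million.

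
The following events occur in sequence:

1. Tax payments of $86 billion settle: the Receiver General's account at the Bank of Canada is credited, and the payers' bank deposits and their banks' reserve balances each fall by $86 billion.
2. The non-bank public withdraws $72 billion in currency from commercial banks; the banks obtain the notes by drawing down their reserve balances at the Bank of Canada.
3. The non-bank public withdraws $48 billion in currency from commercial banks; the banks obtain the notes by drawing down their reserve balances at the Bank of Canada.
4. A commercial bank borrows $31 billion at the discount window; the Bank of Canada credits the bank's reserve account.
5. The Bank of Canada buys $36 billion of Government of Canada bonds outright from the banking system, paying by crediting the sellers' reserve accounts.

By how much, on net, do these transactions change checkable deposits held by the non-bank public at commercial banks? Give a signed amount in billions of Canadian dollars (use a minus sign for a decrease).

Government account inflow $86 billion: non-bank counterparties' bank balances fall → −$86B.
Currency withdrawal $72 billion: non-bank counterparties' bank balances fall → −$72B.
Currency withdrawal $48 billion: non-bank counterparties' bank balances fall → −$48B.
Discount-window loan $31 billion: the counterparty is a bank, so public deposits are unchanged → 0.
OMO purchase (from banks) $36 billion: the counterparty is a bank, so public deposits are unchanged → 0.
Net: −86 − 72 − 48 + 0 + 0 = -$206 billion.

-$206 billion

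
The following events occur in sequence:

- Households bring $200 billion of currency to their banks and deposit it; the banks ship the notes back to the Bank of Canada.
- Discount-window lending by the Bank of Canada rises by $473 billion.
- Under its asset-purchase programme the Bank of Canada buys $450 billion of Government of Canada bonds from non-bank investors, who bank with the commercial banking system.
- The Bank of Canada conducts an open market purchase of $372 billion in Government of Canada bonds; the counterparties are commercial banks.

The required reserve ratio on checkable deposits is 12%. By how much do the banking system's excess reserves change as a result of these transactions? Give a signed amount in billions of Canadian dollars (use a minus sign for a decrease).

Currency deposit $200 billion: reserves +$200B, deposits +$200B.
Discount-window loan $473 billion: reserves +$473B, deposits 0.
Asset purchase (from non-banks) $450 billion: reserves +$450B, deposits +$450B.
OMO purchase (from banks) $372 billion: reserves +$372B, deposits 0.
Totals: Δreserves = +$1495B, Δdeposits = +$650B.
Δrequired reserves = 12% × +$650B = +$78B.
Δexcess reserves = Δreserves − Δrequired = +$1495B − (+$78B) = +$1417 billion.

+$1417 billion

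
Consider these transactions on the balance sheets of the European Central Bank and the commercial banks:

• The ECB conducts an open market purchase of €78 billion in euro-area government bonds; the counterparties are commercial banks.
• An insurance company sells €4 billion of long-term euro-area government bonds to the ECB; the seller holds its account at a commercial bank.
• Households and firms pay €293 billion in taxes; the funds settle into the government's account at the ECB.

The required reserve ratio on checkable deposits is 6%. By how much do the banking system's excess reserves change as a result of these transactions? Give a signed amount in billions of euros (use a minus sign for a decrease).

-€193.66 billion

OMO purchase (from banks) €78 billion: reserves +€78B, deposits 0.
Asset purchase (from non-banks) €4 billion: reserves +€4B, deposits +€4B.
Government account inflow €293 billion: reserves −€293B, deposits −€293B.
Totals: Δreserves = −€211B, Δdeposits = −€289B.
Δrequired reserves = 6% × −€289B = −€17.34B.
Δexcess reserves = Δreserves − Δrequired = −€211B − (−€17.34B) = -€193.66 billion.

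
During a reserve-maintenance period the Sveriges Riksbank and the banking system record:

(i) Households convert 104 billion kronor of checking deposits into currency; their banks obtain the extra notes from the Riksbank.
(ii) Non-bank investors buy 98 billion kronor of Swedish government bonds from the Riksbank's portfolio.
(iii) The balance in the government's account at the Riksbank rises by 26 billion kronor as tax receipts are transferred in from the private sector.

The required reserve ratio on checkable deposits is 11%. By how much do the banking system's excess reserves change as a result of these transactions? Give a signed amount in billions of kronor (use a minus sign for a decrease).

-202.92 billion

Currency withdrawal 104 billion kronor: reserves −104B, deposits −104B.
Asset sale (to non-banks) 98 billion kronor: reserves −98B, deposits −98B.
Government account inflow 26 billion kronor: reserves −26B, deposits −26B.
Totals: Δreserves = −228B, Δdeposits = −228B.
Δrequired reserves = 11% × −228B = −25.08B.
Δexcess reserves = Δreserves − Δrequired = −228B − (−25.08B) = -202.92 billion.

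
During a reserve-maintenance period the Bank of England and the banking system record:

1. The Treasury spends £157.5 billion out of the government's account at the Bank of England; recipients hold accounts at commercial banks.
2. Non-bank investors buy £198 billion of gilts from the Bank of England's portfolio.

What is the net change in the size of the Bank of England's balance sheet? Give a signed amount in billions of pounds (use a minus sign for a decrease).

Bank of England balance sheet:
  Assets:      Securities −£198B
  Liabilities: Bank reserves −£40.5B, Government deposits −£157.5B
Commercial banking system:
  Assets:      Reserves at CB −£40.5B
  Liabilities: Checkable deposits −£40.5B
Change in total Bank of England assets = -£198 billion.

-£198 billion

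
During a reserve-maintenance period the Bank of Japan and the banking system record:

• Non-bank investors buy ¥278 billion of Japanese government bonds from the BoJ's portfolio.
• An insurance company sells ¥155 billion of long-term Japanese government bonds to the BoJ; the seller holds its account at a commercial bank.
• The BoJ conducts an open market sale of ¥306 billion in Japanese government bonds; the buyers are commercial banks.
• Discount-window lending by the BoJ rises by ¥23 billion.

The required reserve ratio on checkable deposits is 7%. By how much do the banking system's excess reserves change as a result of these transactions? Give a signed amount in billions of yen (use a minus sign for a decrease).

-¥397.39 billion

Asset sale (to non-banks) ¥278 billion: reserves −¥278B, deposits −¥278B.
Asset purchase (from non-banks) ¥155 billion: reserves +¥155B, deposits +¥155B.
OMO sale (to banks) ¥306 billion: reserves −¥306B, deposits 0.
Discount-window loan ¥23 billion: reserves +¥23B, deposits 0.
Totals: Δreserves = −¥406B, Δdeposits = −¥123B.
Δrequired reserves = 7% × −¥123B = −¥8.61B.
Δexcess reserves = Δreserves − Δrequired = −¥406B − (−¥8.61B) = -¥397.39 billion.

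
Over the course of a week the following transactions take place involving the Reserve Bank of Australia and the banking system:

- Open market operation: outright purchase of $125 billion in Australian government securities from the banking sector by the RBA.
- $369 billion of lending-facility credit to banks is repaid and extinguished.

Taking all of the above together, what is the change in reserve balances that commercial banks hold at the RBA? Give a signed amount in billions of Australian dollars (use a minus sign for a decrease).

-$244 billion

OMO purchase (from banks) $125 billion: the RBA pays by crediting reserve accounts → +$125B.
Discount-window repayment $369 billion: repayment is debited from reserves → −$369B.
Net: 125 − 369 = -$244 billion.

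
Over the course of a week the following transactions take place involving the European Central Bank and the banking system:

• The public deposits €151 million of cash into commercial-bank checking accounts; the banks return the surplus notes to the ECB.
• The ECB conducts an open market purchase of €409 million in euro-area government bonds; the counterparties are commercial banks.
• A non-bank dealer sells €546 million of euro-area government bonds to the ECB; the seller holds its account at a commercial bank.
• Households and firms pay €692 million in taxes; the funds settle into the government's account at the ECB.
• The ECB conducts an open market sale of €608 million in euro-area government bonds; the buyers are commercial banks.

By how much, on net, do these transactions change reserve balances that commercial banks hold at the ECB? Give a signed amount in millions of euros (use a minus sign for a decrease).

-€194 million

ECB balance sheet:
  Assets:      Securities +€347M
  Liabilities: Bank reserves −€194M, Currency in circulation −€151M, Government deposits +€692M
So the change in reserve balances that commercial banks hold at the ECB is -€194 million.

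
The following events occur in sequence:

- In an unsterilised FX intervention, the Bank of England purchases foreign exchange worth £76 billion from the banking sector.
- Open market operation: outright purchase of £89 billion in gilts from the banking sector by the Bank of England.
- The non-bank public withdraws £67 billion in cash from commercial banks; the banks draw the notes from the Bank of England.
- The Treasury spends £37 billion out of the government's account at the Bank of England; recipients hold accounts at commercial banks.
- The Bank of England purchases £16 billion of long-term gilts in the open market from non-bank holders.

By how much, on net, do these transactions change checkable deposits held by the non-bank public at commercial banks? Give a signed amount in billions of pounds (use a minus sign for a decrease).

-£14 billion

Bank of England balance sheet:
  Assets:      Securities +£105B, Foreign assets +£76B
  Liabilities: Bank reserves +£151B, Currency in circulation +£67B, Government deposits −£37B
Commercial banking system:
  Assets:      Reserves at CB +£151B, Securities −£89B, Foreign assets −£76B
  Liabilities: Checkable deposits −£14B
So the change in checkable deposits held by the non-bank public at commercial banks is -£14 billion.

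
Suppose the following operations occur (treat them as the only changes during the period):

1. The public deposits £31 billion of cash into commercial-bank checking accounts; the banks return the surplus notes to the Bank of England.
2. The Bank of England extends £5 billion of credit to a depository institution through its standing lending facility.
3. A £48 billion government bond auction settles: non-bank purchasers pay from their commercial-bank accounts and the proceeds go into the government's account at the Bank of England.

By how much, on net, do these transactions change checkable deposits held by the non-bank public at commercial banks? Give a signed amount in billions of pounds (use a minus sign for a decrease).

Currency deposit £31 billion: non-bank counterparties' bank balances rise → +£31B.
Discount-window loan £5 billion: the counterparty is a bank, so public deposits are unchanged → 0.
Government account inflow £48 billion: non-bank counterparties' bank balances fall → −£48B.
Net: 31 + 0 − 48 = -£17 billion.

-£17 billion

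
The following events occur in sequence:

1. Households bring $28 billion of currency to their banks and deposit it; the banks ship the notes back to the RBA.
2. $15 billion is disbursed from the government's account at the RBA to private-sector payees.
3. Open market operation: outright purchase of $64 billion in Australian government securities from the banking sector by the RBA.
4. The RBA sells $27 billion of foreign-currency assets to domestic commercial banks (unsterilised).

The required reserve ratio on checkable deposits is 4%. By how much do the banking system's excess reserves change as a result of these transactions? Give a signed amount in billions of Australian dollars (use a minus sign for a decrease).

Currency deposit $28 billion: reserves +$28B, deposits +$28B.
Government spending $15 billion: reserves +$15B, deposits +$15B.
OMO purchase (from banks) $64 billion: reserves +$64B, deposits 0.
FX sale $27 billion: reserves −$27B, deposits 0.
Totals: Δreserves = +$80B, Δdeposits = +$43B.
Δrequired reserves = 4% × +$43B = +$1.72B.
Δexcess reserves = Δreserves − Δrequired = +$80B − (+$1.72B) = +$78.28 billion.

+$78.28 billion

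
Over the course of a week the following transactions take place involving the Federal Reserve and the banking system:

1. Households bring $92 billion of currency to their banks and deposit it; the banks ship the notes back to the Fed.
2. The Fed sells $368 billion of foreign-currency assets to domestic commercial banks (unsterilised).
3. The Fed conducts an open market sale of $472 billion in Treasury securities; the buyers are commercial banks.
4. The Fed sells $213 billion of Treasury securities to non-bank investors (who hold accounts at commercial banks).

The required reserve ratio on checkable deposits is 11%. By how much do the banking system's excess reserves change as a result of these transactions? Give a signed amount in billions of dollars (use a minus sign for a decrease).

Currency deposit $92 billion: reserves +$92B, deposits +$92B.
FX sale $368 billion: reserves −$368B, deposits 0.
OMO sale (to banks) $472 billion: reserves −$472B, deposits 0.
Asset sale (to non-banks) $213 billion: reserves −$213B, deposits −$213B.
Totals: Δreserves = −$961B, Δdeposits = −$121B.
Δrequired reserves = 11% × −$121B = −$13.31B.
Δexcess reserves = Δreserves − Δrequired = −$961B − (−$13.31B) = -$947.69 billion.

-$947.69 billion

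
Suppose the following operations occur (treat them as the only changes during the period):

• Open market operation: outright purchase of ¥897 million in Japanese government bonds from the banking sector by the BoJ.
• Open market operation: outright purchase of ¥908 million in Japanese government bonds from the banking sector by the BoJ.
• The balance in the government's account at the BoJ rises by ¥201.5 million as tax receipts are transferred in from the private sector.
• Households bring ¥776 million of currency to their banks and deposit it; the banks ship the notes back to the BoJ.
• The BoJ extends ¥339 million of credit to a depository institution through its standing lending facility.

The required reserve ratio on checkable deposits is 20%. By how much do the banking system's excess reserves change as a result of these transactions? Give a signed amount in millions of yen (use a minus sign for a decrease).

OMO purchase (from banks) ¥897 million: reserves +¥897M, deposits 0.
OMO purchase (from banks) ¥908 million: reserves +¥908M, deposits 0.
Government account inflow ¥201.5 million: reserves −¥201.5M, deposits −¥201.5M.
Currency deposit ¥776 million: reserves +¥776M, deposits +¥776M.
Discount-window loan ¥339 million: reserves +¥339M, deposits 0.
Totals: Δreserves = +¥2718.5M, Δdeposits = +¥574.5M.
Δrequired reserves = 20% × +¥574.5M = +¥114.9M.
Δexcess reserves = Δreserves − Δrequired = +¥2718.5M − (+¥114.9M) = +¥2603.6 million.

+¥2603.6 million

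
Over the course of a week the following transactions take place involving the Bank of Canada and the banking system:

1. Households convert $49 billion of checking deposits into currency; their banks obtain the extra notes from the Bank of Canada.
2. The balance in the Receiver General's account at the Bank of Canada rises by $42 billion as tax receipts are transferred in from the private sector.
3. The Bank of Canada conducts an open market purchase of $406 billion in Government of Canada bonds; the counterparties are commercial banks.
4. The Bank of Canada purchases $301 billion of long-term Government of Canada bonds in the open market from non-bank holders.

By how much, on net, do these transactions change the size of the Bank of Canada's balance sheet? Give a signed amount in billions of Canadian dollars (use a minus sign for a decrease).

+$707 billion

Currency withdrawal $49 billion: only the composition of liabilities changes → 0.
Government account inflow $42 billion: only the composition of liabilities changes → 0.
OMO purchase (from banks) $406 billion: a Bank of Canada asset is acquired → +$406B.
Asset purchase (from non-banks) $301 billion: a Bank of Canada asset is acquired → +$301B.
Net: 0 + 0 + 406 + 301 = +$707 billion.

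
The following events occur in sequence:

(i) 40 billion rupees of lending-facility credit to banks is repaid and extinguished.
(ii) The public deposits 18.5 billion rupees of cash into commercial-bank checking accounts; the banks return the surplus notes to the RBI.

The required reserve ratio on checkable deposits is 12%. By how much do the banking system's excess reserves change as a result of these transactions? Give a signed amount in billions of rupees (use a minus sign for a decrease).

Discount-window repayment 40 billion rupees: reserves −40B, deposits 0.
Currency deposit 18.5 billion rupees: reserves +18.5B, deposits +18.5B.
Totals: Δreserves = −21.5B, Δdeposits = +18.5B.
Δrequired reserves = 12% × +18.5B = +2.22B.
Δexcess reserves = Δreserves − Δrequired = −21.5B − (+2.22B) = -23.72 billion.

-23.72 billion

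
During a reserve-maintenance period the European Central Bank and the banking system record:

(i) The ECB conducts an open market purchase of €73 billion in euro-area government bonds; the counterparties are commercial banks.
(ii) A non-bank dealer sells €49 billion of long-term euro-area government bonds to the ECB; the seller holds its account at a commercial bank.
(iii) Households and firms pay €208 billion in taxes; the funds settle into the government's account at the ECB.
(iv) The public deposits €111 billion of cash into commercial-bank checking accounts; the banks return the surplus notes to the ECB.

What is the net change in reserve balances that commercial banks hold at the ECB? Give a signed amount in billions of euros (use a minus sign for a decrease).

+€25 billion

OMO purchase (from banks) €73 billion: the ECB pays by crediting reserve accounts → +€73B.
Asset purchase (from non-banks) €49 billion: the ECB pays by crediting reserve accounts → +€49B.
Government account inflow €208 billion: funds move from bank reserves into the government account → −€208B.
Currency deposit €111 billion: returned notes are swapped for reserve credit → +€111B.
Net: 73 + 49 − 208 + 111 = +€25 billion.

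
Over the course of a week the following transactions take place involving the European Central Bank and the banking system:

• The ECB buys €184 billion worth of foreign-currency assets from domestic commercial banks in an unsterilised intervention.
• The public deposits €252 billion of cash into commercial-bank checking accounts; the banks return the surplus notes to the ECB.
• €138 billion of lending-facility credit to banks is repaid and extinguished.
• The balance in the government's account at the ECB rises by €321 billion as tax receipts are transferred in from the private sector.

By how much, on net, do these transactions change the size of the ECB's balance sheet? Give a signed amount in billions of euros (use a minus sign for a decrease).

ECB balance sheet:
  Assets:      Loans to banks −€138B, Foreign assets +€184B
  Liabilities: Bank reserves −€23B, Currency in circulation −€252B, Government deposits +€321B
Commercial banking system:
  Assets:      Reserves at CB −€23B, Foreign assets −€184B
  Liabilities: Checkable deposits −€69B, Borrowings from CB −€138B
Change in total ECB assets = +€46 billion.

+€46 billion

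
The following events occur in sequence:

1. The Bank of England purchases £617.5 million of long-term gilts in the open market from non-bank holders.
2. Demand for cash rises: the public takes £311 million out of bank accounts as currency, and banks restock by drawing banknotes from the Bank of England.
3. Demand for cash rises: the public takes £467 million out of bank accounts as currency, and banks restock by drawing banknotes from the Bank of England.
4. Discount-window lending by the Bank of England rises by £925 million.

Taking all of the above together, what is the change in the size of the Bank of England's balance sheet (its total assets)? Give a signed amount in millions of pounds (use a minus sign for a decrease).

Bank of England balance sheet:
  Assets:      Securities +£617.5M, Loans to banks +£925M
  Liabilities: Bank reserves +£764.5M, Currency in circulation +£778M
Commercial banking system:
  Assets:      Reserves at CB +£764.5M
  Liabilities: Checkable deposits −£160.5M, Borrowings from CB +£925M
Change in total Bank of England assets = +£1542.5 million.

+£1542.5 million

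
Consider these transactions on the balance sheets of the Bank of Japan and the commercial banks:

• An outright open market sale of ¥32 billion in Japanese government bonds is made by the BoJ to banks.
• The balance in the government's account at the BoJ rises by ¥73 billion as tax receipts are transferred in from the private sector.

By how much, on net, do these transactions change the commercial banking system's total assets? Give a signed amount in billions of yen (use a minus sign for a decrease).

-¥73 billion

BoJ balance sheet:
  Assets:      Securities −¥32B
  Liabilities: Bank reserves −¥105B, Government deposits +¥73B
Commercial banking system:
  Assets:      Reserves at CB −¥105B, Securities +¥32B
  Liabilities: Checkable deposits −¥73B
Change in total bank assets = -¥73 billion.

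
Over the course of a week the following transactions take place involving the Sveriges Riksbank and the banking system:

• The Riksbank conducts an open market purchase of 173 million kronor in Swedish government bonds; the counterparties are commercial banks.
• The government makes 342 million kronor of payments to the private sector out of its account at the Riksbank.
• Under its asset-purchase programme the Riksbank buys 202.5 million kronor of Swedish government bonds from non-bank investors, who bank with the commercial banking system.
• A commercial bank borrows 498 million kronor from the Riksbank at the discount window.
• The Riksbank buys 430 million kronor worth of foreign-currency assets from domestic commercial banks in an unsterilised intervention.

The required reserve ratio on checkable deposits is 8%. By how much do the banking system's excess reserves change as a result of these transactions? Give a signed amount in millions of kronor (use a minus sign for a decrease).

+1601.94 million

OMO purchase (from banks) 173 million kronor: reserves +173M, deposits 0.
Government spending 342 million kronor: reserves +342M, deposits +342M.
Asset purchase (from non-banks) 202.5 million kronor: reserves +202.5M, deposits +202.5M.
Discount-window loan 498 million kronor: reserves +498M, deposits 0.
FX purchase 430 million kronor: reserves +430M, deposits 0.
Totals: Δreserves = +1645.5M, Δdeposits = +544.5M.
Δrequired reserves = 8% × +544.5M = +43.56M.
Δexcess reserves = Δreserves − Δrequired = +1645.5M − (+43.56M) = +1601.94 million.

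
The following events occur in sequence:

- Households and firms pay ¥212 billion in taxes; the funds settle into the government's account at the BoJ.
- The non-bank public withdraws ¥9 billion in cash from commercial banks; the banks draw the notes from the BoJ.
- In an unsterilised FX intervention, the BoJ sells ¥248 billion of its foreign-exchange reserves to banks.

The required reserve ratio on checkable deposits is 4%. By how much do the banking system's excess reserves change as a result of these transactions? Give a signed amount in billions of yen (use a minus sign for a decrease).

Government account inflow ¥212 billion: reserves −¥212B, deposits −¥212B.
Currency withdrawal ¥9 billion: reserves −¥9B, deposits −¥9B.
FX sale ¥248 billion: reserves −¥248B, deposits 0.
Totals: Δreserves = −¥469B, Δdeposits = −¥221B.
Δrequired reserves = 4% × −¥221B = −¥8.84B.
Δexcess reserves = Δreserves − Δrequired = −¥469B − (−¥8.84B) = -¥460.16 billion.

-¥460.16 billion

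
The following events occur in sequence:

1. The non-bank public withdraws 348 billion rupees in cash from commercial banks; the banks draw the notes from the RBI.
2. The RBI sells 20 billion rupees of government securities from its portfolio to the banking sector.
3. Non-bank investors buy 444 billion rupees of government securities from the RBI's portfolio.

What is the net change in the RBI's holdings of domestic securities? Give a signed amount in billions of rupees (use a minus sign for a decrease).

-464 billion

RBI balance sheet:
  Assets:      Securities −464B
  Liabilities: Bank reserves −812B, Currency in circulation +348B
Commercial banking system:
  Assets:      Reserves at CB −812B, Securities +20B
  Liabilities: Checkable deposits −792B
So the change in the RBI's holdings of domestic securities is -464 billion.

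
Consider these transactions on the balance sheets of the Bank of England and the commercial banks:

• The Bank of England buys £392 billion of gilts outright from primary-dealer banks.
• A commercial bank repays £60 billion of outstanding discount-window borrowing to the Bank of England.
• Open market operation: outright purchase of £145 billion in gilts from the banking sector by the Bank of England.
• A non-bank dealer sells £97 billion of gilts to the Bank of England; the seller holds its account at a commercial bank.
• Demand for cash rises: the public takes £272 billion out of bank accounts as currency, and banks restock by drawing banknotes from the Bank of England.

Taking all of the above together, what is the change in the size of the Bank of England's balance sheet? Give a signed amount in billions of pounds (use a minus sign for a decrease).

OMO purchase (from banks) £392 billion: a Bank of England asset is acquired → +£392B.
Discount-window repayment £60 billion: a Bank of England asset is shed → −£60B.
OMO purchase (from banks) £145 billion: a Bank of England asset is acquired → +£145B.
Asset purchase (from non-banks) £97 billion: a Bank of England asset is acquired → +£97B.
Currency withdrawal £272 billion: only the composition of liabilities changes → 0.
Net: 392 − 60 + 145 + 97 + 0 = +£574 billion.

+£574 billion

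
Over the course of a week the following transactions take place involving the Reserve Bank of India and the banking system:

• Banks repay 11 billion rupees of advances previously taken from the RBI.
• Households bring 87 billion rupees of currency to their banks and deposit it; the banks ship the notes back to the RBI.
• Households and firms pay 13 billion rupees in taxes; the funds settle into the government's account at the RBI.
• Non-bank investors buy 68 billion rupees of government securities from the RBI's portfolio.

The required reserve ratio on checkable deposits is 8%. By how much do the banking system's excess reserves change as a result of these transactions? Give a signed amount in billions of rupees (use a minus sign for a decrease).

-5.48 billion

Discount-window repayment 11 billion rupees: reserves −11B, deposits 0.
Currency deposit 87 billion rupees: reserves +87B, deposits +87B.
Government account inflow 13 billion rupees: reserves −13B, deposits −13B.
Asset sale (to non-banks) 68 billion rupees: reserves −68B, deposits −68B.
Totals: Δreserves = −5B, Δdeposits = +6B.
Δrequired reserves = 8% × +6B = +0.48B.
Δexcess reserves = Δreserves − Δrequired = −5B − (+0.48B) = -5.48 billion.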